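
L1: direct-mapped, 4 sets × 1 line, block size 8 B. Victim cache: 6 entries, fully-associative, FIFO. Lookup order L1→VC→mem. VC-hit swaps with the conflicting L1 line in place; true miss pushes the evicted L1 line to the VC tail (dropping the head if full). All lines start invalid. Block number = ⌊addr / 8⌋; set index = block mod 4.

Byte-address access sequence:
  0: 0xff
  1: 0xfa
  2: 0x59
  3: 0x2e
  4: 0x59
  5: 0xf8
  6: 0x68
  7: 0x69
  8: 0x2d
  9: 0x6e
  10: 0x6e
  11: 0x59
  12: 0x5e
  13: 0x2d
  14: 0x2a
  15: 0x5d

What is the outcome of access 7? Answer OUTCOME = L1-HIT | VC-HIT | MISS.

OUTCOME = L1-HIT

#0 0xff→b31/s3 MISS; vc=[]
#1 0xfa→b31/s3 L1-HIT; vc=[]
#2 0x59→b11/s3 MISS; vc=[31]
#3 0x2e→b5/s1 MISS; vc=[31]
#4 0x59→b11/s3 L1-HIT; vc=[31]
#5 0xf8→b31/s3 VC-HIT; vc=[11]
#6 0x68→b13/s1 MISS; vc=[11,5]
#7 0x69→b13/s1 L1-HIT; vc=[11,5]
#8 0x2d→b5/s1 VC-HIT; vc=[11,13]
#9 0x6e→b13/s1 VC-HIT; vc=[11,5]
#10 0x6e→b13/s1 L1-HIT; vc=[11,5]
#11 0x59→b11/s3 VC-HIT; vc=[31,5]
#12 0x5e→b11/s3 L1-HIT; vc=[31,5]
#13 0x2d→b5/s1 VC-HIT; vc=[31,13]
#14 0x2a→b5/s1 L1-HIT; vc=[31,13]
#15 0x5d→b11/s3 L1-HIT; vc=[31,13]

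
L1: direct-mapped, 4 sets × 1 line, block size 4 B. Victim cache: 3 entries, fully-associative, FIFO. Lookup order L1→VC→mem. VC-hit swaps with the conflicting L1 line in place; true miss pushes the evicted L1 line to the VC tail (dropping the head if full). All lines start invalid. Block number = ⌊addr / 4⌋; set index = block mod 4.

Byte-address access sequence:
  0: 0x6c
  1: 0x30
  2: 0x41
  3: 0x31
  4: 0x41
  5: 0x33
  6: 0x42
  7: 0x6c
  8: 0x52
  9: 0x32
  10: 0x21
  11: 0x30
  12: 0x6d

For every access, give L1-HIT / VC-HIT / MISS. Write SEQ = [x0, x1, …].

#0 0x6c→b27/s3 MISS; vc=[]
#1 0x30→b12/s0 MISS; vc=[]
#2 0x41→b16/s0 MISS; vc=[12]
#3 0x31→b12/s0 VC-HIT; vc=[16]
#4 0x41→b16/s0 VC-HIT; vc=[12]
#5 0x33→b12/s0 VC-HIT; vc=[16]
#6 0x42→b16/s0 VC-HIT; vc=[12]
#7 0x6c→b27/s3 L1-HIT; vc=[12]
#8 0x52→b20/s0 MISS; vc=[12,16]
#9 0x32→b12/s0 VC-HIT; vc=[20,16]
#10 0x21→b8/s0 MISS; vc=[20,16,12]
#11 0x30→b12/s0 VC-HIT; vc=[20,16,8]
#12 0x6d→b27/s3 L1-HIT; vc=[20,16,8]

SEQ = [MISS, MISS, MISS, VC-HIT, VC-HIT, VC-HIT, VC-HIT, L1-HIT, MISS, VC-HIT, MISS, VC-HIT, L1-HIT]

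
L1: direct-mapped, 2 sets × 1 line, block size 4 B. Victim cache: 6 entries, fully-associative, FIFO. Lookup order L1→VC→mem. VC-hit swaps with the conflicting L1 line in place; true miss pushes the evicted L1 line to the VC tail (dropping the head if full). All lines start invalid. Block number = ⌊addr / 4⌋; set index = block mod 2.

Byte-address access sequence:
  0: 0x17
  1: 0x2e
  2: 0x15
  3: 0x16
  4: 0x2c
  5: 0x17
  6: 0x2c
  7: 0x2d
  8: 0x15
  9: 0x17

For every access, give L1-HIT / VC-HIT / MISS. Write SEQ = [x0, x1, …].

SEQ = [MISS, MISS, VC-HIT, L1-HIT, VC-HIT, VC-HIT, VC-HIT, L1-HIT, VC-HIT, L1-HIT]

#0 0x17→b5/s1 MISS; vc=[]
#1 0x2e→b11/s1 MISS; vc=[5]
#2 0x15→b5/s1 VC-HIT; vc=[11]
#3 0x16→b5/s1 L1-HIT; vc=[11]
#4 0x2c→b11/s1 VC-HIT; vc=[5]
#5 0x17→b5/s1 VC-HIT; vc=[11]
#6 0x2c→b11/s1 VC-HIT; vc=[5]
#7 0x2d→b11/s1 L1-HIT; vc=[5]
#8 0x15→b5/s1 VC-HIT; vc=[11]
#9 0x17→b5/s1 L1-HIT; vc=[11]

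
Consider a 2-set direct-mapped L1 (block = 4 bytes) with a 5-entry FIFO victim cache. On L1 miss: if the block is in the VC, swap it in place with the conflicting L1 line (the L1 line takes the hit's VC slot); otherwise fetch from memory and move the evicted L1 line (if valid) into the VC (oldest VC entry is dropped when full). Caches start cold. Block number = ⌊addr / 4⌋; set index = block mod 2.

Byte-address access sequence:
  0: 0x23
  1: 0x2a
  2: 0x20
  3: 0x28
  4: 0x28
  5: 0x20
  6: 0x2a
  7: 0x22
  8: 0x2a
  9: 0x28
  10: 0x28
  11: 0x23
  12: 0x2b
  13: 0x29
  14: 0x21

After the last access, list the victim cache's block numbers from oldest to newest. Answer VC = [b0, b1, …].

0: 0x23 (blk 8, set 0) → MISS  vc=[]
1: 0x2a (blk 10, set 0) → MISS  vc=[8]
2: 0x20 (blk 8, set 0) → VC-HIT  vc=[10]
3: 0x28 (blk 10, set 0) → VC-HIT  vc=[8]
4: 0x28 (blk 10, set 0) → L1-HIT  vc=[8]
5: 0x20 (blk 8, set 0) → VC-HIT  vc=[10]
6: 0x2a (blk 10, set 0) → VC-HIT  vc=[8]
7: 0x22 (blk 8, set 0) → VC-HIT  vc=[10]
8: 0x2a (blk 10, set 0) → VC-HIT  vc=[8]
9: 0x28 (blk 10, set 0) → L1-HIT  vc=[8]
10: 0x28 (blk 10, set 0) → L1-HIT  vc=[8]
11: 0x23 (blk 8, set 0) → VC-HIT  vc=[10]
12: 0x2b (blk 10, set 0) → VC-HIT  vc=[8]
13: 0x29 (blk 10, set 0) → L1-HIT  vc=[8]
14: 0x21 (blk 8, set 0) → VC-HIT  vc=[10]

VC = [10]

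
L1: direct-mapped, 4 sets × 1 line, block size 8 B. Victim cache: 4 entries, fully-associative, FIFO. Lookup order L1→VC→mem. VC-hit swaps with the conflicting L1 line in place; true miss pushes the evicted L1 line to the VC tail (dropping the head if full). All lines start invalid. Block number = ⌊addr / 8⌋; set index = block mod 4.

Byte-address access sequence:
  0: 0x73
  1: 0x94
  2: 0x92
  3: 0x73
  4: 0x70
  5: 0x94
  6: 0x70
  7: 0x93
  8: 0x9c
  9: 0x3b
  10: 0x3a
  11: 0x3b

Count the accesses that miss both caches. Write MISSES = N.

0: 0x73 (blk 14, set 2) → MISS  vc=[]
1: 0x94 (blk 18, set 2) → MISS  vc=[14]
2: 0x92 (blk 18, set 2) → L1-HIT  vc=[14]
3: 0x73 (blk 14, set 2) → VC-HIT  vc=[18]
4: 0x70 (blk 14, set 2) → L1-HIT  vc=[18]
5: 0x94 (blk 18, set 2) → VC-HIT  vc=[14]
6: 0x70 (blk 14, set 2) → VC-HIT  vc=[18]
7: 0x93 (blk 18, set 2) → VC-HIT  vc=[14]
8: 0x9c (blk 19, set 3) → MISS  vc=[14]
9: 0x3b (blk 7, set 3) → MISS  vc=[14, 19]
10: 0x3a (blk 7, set 3) → L1-HIT  vc=[14, 19]
11: 0x3b (blk 7, set 3) → L1-HIT  vc=[14, 19]

MISSES = 4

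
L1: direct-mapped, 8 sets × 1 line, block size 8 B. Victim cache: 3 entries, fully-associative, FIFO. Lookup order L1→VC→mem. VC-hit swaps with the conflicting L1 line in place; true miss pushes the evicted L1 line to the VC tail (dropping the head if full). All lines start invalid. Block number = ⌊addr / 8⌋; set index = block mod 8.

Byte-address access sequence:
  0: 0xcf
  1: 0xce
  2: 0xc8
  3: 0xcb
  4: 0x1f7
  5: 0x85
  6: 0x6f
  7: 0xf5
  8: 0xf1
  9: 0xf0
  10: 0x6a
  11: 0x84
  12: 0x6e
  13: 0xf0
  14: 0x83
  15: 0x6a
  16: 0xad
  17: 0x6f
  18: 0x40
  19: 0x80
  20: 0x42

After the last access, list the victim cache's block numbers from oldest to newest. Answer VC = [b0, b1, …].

VC = [62, 21, 16]

  [0] addr=0xcf blk=25 s=1: MISS | VC []
  [1] addr=0xce blk=25 s=1: L1-HIT | VC []
  [2] addr=0xc8 blk=25 s=1: L1-HIT | VC []
  [3] addr=0xcb blk=25 s=1: L1-HIT | VC []
  [4] addr=0x1f7 blk=62 s=6: MISS | VC []
  [5] addr=0x85 blk=16 s=0: MISS | VC []
  [6] addr=0x6f blk=13 s=5: MISS | VC []
  [7] addr=0xf5 blk=30 s=6: MISS | VC [62]
  [8] addr=0xf1 blk=30 s=6: L1-HIT | VC [62]
  [9] addr=0xf0 blk=30 s=6: L1-HIT | VC [62]
  [10] addr=0x6a blk=13 s=5: L1-HIT | VC [62]
  [11] addr=0x84 blk=16 s=0: L1-HIT | VC [62]
  [12] addr=0x6e blk=13 s=5: L1-HIT | VC [62]
  [13] addr=0xf0 blk=30 s=6: L1-HIT | VC [62]
  [14] addr=0x83 blk=16 s=0: L1-HIT | VC [62]
  [15] addr=0x6a blk=13 s=5: L1-HIT | VC [62]
  [16] addr=0xad blk=21 s=5: MISS | VC [62, 13]
  [17] addr=0x6f blk=13 s=5: VC-HIT | VC [62, 21]
  [18] addr=0x40 blk=8 s=0: MISS | VC [62, 21, 16]
  [19] addr=0x80 blk=16 s=0: VC-HIT | VC [62, 21, 8]
  [20] addr=0x42 blk=8 s=0: VC-HIT | VC [62, 21, 16]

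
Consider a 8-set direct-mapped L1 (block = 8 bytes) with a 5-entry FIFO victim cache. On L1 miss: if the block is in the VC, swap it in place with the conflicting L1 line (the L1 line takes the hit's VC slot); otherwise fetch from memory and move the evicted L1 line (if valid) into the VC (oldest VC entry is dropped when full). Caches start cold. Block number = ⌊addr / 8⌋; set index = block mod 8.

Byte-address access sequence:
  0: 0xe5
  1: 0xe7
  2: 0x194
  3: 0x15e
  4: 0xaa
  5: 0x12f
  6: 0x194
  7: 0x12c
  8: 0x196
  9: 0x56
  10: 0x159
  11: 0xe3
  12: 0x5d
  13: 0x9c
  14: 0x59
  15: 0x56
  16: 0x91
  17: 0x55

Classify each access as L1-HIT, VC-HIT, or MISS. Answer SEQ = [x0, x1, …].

0: 0xe5 (blk 28, set 4) → MISS  vc=[]
1: 0xe7 (blk 28, set 4) → L1-HIT  vc=[]
2: 0x194 (blk 50, set 2) → MISS  vc=[]
3: 0x15e (blk 43, set 3) → MISS  vc=[]
4: 0xaa (blk 21, set 5) → MISS  vc=[]
5: 0x12f (blk 37, set 5) → MISS  vc=[21]
6: 0x194 (blk 50, set 2) → L1-HIT  vc=[21]
7: 0x12c (blk 37, set 5) → L1-HIT  vc=[21]
8: 0x196 (blk 50, set 2) → L1-HIT  vc=[21]
9: 0x56 (blk 10, set 2) → MISS  vc=[21, 50]
10: 0x159 (blk 43, set 3) → L1-HIT  vc=[21, 50]
11: 0xe3 (blk 28, set 4) → L1-HIT  vc=[21, 50]
12: 0x5d (blk 11, set 3) → MISS  vc=[21, 50, 43]
13: 0x9c (blk 19, set 3) → MISS  vc=[21, 50, 43, 11]
14: 0x59 (blk 11, set 3) → VC-HIT  vc=[21, 50, 43, 19]
15: 0x56 (blk 10, set 2) → L1-HIT  vc=[21, 50, 43, 19]
16: 0x91 (blk 18, set 2) → MISS  vc=[21, 50, 43, 19, 10]
17: 0x55 (blk 10, set 2) → VC-HIT  vc=[21, 50, 43, 19, 18]

SEQ = [MISS, L1-HIT, MISS, MISS, MISS, MISS, L1-HIT, L1-HIT, L1-HIT, MISS, L1-HIT, L1-HIT, MISS, MISS, VC-HIT, L1-HIT, MISS, VC-HIT]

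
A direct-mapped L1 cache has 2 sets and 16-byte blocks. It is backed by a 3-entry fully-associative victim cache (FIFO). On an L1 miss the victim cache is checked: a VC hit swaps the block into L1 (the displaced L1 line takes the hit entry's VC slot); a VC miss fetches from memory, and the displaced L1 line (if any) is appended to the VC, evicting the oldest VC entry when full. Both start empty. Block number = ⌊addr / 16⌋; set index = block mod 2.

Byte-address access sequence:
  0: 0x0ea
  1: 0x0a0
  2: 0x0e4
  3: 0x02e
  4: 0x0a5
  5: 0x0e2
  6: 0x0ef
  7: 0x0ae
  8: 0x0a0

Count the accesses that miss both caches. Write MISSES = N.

  [0] addr=0xea blk=14 s=0: MISS | VC []
  [1] addr=0xa0 blk=10 s=0: MISS | VC [14]
  [2] addr=0xe4 blk=14 s=0: VC-HIT | VC [10]
  [3] addr=0x2e blk=2 s=0: MISS | VC [10, 14]
  [4] addr=0xa5 blk=10 s=0: VC-HIT | VC [2, 14]
  [5] addr=0xe2 blk=14 s=0: VC-HIT | VC [2, 10]
  [6] addr=0xef blk=14 s=0: L1-HIT | VC [2, 10]
  [7] addr=0xae blk=10 s=0: VC-HIT | VC [2, 14]
  [8] addr=0xa0 blk=10 s=0: L1-HIT | VC [2, 14]

MISSES = 3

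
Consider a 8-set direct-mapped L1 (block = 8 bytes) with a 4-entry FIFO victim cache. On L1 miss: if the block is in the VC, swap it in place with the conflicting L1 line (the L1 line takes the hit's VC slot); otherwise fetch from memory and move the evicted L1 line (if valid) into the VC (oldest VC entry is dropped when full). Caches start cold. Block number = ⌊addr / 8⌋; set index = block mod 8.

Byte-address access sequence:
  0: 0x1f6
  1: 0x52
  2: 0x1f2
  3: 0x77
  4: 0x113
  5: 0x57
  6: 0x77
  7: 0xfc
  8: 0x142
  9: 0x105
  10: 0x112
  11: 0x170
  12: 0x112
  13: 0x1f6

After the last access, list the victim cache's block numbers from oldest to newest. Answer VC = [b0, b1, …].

0: 0x1f6 (blk 62, set 6) → MISS  vc=[]
1: 0x52 (blk 10, set 2) → MISS  vc=[]
2: 0x1f2 (blk 62, set 6) → L1-HIT  vc=[]
3: 0x77 (blk 14, set 6) → MISS  vc=[62]
4: 0x113 (blk 34, set 2) → MISS  vc=[62, 10]
5: 0x57 (blk 10, set 2) → VC-HIT  vc=[62, 34]
6: 0x77 (blk 14, set 6) → L1-HIT  vc=[62, 34]
7: 0xfc (blk 31, set 7) → MISS  vc=[62, 34]
8: 0x142 (blk 40, set 0) → MISS  vc=[62, 34]
9: 0x105 (blk 32, set 0) → MISS  vc=[62, 34, 40]
10: 0x112 (blk 34, set 2) → VC-HIT  vc=[62, 10, 40]
11: 0x170 (blk 46, set 6) → MISS  vc=[62, 10, 40, 14]
12: 0x112 (blk 34, set 2) → L1-HIT  vc=[62, 10, 40, 14]
13: 0x1f6 (blk 62, set 6) → VC-HIT  vc=[46, 10, 40, 14]

VC = [46, 10, 40, 14]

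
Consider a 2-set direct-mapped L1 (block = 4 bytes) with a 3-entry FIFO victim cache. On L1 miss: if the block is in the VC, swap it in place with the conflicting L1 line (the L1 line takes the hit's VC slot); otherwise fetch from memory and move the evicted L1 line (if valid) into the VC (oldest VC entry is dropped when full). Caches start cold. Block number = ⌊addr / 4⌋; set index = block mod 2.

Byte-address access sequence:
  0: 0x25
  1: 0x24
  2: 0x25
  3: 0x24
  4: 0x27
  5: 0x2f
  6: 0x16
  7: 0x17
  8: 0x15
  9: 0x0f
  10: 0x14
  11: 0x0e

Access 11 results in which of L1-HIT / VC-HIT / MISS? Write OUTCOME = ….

  [0] addr=0x25 blk=9 s=1: MISS | VC []
  [1] addr=0x24 blk=9 s=1: L1-HIT | VC []
  [2] addr=0x25 blk=9 s=1: L1-HIT | VC []
  [3] addr=0x24 blk=9 s=1: L1-HIT | VC []
  [4] addr=0x27 blk=9 s=1: L1-HIT | VC []
  [5] addr=0x2f blk=11 s=1: MISS | VC [9]
  [6] addr=0x16 blk=5 s=1: MISS | VC [9, 11]
  [7] addr=0x17 blk=5 s=1: L1-HIT | VC [9, 11]
  [8] addr=0x15 blk=5 s=1: L1-HIT | VC [9, 11]
  [9] addr=0xf blk=3 s=1: MISS | VC [9, 11, 5]
  [10] addr=0x14 blk=5 s=1: VC-HIT | VC [9, 11, 3]
  [11] addr=0xe blk=3 s=1: VC-HIT | VC [9, 11, 5]

OUTCOME = VC-HIT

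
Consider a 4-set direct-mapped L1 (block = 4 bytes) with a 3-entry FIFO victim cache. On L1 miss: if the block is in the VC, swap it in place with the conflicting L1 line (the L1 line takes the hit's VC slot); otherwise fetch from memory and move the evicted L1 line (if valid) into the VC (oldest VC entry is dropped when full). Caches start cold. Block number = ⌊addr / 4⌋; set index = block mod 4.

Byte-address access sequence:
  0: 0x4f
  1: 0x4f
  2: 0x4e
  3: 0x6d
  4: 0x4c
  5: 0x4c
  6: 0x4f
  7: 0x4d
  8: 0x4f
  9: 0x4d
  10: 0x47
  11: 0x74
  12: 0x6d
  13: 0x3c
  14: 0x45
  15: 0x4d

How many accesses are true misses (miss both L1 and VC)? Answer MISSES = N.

MISSES = 5

#0 0x4f→b19/s3 MISS; vc=[]
#1 0x4f→b19/s3 L1-HIT; vc=[]
#2 0x4e→b19/s3 L1-HIT; vc=[]
#3 0x6d→b27/s3 MISS; vc=[19]
#4 0x4c→b19/s3 VC-HIT; vc=[27]
#5 0x4c→b19/s3 L1-HIT; vc=[27]
#6 0x4f→b19/s3 L1-HIT; vc=[27]
#7 0x4d→b19/s3 L1-HIT; vc=[27]
#8 0x4f→b19/s3 L1-HIT; vc=[27]
#9 0x4d→b19/s3 L1-HIT; vc=[27]
#10 0x47→b17/s1 MISS; vc=[27]
#11 0x74→b29/s1 MISS; vc=[27,17]
#12 0x6d→b27/s3 VC-HIT; vc=[19,17]
#13 0x3c→b15/s3 MISS; vc=[19,17,27]
#14 0x45→b17/s1 VC-HIT; vc=[19,29,27]
#15 0x4d→b19/s3 VC-HIT; vc=[15,29,27]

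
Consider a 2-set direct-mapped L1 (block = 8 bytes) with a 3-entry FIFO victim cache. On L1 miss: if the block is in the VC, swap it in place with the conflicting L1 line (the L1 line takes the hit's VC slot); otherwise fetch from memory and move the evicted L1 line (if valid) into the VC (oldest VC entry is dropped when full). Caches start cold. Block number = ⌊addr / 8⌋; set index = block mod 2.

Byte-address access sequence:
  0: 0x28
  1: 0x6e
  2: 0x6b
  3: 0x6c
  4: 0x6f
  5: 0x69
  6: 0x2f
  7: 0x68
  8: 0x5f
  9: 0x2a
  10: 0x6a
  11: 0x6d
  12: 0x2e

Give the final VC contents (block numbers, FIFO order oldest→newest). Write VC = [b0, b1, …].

0: 0x28 (blk 5, set 1) → MISS  vc=[]
1: 0x6e (blk 13, set 1) → MISS  vc=[5]
2: 0x6b (blk 13, set 1) → L1-HIT  vc=[5]
3: 0x6c (blk 13, set 1) → L1-HIT  vc=[5]
4: 0x6f (blk 13, set 1) → L1-HIT  vc=[5]
5: 0x69 (blk 13, set 1) → L1-HIT  vc=[5]
6: 0x2f (blk 5, set 1) → VC-HIT  vc=[13]
7: 0x68 (blk 13, set 1) → VC-HIT  vc=[5]
8: 0x5f (blk 11, set 1) → MISS  vc=[5, 13]
9: 0x2a (blk 5, set 1) → VC-HIT  vc=[11, 13]
10: 0x6a (blk 13, set 1) → VC-HIT  vc=[11, 5]
11: 0x6d (blk 13, set 1) → L1-HIT  vc=[11, 5]
12: 0x2e (blk 5, set 1) → VC-HIT  vc=[11, 13]

VC = [11, 13]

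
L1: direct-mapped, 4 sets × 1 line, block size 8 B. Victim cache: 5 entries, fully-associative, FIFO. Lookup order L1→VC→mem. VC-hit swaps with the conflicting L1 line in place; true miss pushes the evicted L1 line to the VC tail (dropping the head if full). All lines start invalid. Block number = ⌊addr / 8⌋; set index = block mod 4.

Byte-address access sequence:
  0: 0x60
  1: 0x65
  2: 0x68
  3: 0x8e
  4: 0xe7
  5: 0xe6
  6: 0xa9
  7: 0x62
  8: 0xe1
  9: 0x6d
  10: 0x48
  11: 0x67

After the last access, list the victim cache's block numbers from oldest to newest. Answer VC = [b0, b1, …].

0: 0x60 (blk 12, set 0) → MISS  vc=[]
1: 0x65 (blk 12, set 0) → L1-HIT  vc=[]
2: 0x68 (blk 13, set 1) → MISS  vc=[]
3: 0x8e (blk 17, set 1) → MISS  vc=[13]
4: 0xe7 (blk 28, set 0) → MISS  vc=[13, 12]
5: 0xe6 (blk 28, set 0) → L1-HIT  vc=[13, 12]
6: 0xa9 (blk 21, set 1) → MISS  vc=[13, 12, 17]
7: 0x62 (blk 12, set 0) → VC-HIT  vc=[13, 28, 17]
8: 0xe1 (blk 28, set 0) → VC-HIT  vc=[13, 12, 17]
9: 0x6d (blk 13, set 1) → VC-HIT  vc=[21, 12, 17]
10: 0x48 (blk 9, set 1) → MISS  vc=[21, 12, 17, 13]
11: 0x67 (blk 12, set 0) → VC-HIT  vc=[21, 28, 17, 13]

VC = [21, 28, 17, 13]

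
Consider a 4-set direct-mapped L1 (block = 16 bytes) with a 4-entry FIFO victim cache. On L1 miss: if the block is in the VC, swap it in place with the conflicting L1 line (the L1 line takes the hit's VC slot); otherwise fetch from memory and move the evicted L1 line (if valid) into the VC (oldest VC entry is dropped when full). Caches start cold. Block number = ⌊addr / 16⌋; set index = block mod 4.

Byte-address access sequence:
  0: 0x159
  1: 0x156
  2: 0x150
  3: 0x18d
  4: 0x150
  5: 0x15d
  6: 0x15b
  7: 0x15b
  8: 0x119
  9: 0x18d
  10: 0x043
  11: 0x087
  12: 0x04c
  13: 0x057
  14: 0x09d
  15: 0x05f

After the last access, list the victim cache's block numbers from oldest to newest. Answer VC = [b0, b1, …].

VC = [24, 8, 17, 9]

#0 0x159→b21/s1 MISS; vc=[]
#1 0x156→b21/s1 L1-HIT; vc=[]
#2 0x150→b21/s1 L1-HIT; vc=[]
#3 0x18d→b24/s0 MISS; vc=[]
#4 0x150→b21/s1 L1-HIT; vc=[]
#5 0x15d→b21/s1 L1-HIT; vc=[]
#6 0x15b→b21/s1 L1-HIT; vc=[]
#7 0x15b→b21/s1 L1-HIT; vc=[]
#8 0x119→b17/s1 MISS; vc=[21]
#9 0x18d→b24/s0 L1-HIT; vc=[21]
#10 0x43→b4/s0 MISS; vc=[21,24]
#11 0x87→b8/s0 MISS; vc=[21,24,4]
#12 0x4c→b4/s0 VC-HIT; vc=[21,24,8]
#13 0x57→b5/s1 MISS; vc=[21,24,8,17]
#14 0x9d→b9/s1 MISS; vc=[24,8,17,5]
#15 0x5f→b5/s1 VC-HIT; vc=[24,8,17,9]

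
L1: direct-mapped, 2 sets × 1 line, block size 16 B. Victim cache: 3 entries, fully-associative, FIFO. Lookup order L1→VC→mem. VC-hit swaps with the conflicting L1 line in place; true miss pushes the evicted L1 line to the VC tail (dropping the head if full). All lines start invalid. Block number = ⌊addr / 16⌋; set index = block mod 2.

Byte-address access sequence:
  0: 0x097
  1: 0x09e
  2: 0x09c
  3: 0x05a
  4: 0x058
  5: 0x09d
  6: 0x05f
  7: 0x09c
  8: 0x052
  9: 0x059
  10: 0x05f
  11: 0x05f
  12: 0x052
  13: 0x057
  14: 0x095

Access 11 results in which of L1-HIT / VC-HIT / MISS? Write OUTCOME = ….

#0 0x97→b9/s1 MISS; vc=[]
#1 0x9e→b9/s1 L1-HIT; vc=[]
#2 0x9c→b9/s1 L1-HIT; vc=[]
#3 0x5a→b5/s1 MISS; vc=[9]
#4 0x58→b5/s1 L1-HIT; vc=[9]
#5 0x9d→b9/s1 VC-HIT; vc=[5]
#6 0x5f→b5/s1 VC-HIT; vc=[9]
#7 0x9c→b9/s1 VC-HIT; vc=[5]
#8 0x52→b5/s1 VC-HIT; vc=[9]
#9 0x59→b5/s1 L1-HIT; vc=[9]
#10 0x5f→b5/s1 L1-HIT; vc=[9]
#11 0x5f→b5/s1 L1-HIT; vc=[9]
#12 0x52→b5/s1 L1-HIT; vc=[9]
#13 0x57→b5/s1 L1-HIT; vc=[9]
#14 0x95→b9/s1 VC-HIT; vc=[5]

OUTCOME = L1-HIT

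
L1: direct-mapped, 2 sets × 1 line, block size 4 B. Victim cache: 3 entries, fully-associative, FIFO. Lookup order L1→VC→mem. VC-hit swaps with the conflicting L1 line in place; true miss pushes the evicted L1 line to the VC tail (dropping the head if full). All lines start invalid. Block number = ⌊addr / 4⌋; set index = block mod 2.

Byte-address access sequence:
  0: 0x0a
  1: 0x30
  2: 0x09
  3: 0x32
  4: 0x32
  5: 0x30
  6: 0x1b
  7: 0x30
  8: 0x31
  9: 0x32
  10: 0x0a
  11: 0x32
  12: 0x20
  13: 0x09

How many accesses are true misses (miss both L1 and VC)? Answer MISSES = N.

0: 0xa (blk 2, set 0) → MISS  vc=[]
1: 0x30 (blk 12, set 0) → MISS  vc=[2]
2: 0x9 (blk 2, set 0) → VC-HIT  vc=[12]
3: 0x32 (blk 12, set 0) → VC-HIT  vc=[2]
4: 0x32 (blk 12, set 0) → L1-HIT  vc=[2]
5: 0x30 (blk 12, set 0) → L1-HIT  vc=[2]
6: 0x1b (blk 6, set 0) → MISS  vc=[2, 12]
7: 0x30 (blk 12, set 0) → VC-HIT  vc=[2, 6]
8: 0x31 (blk 12, set 0) → L1-HIT  vc=[2, 6]
9: 0x32 (blk 12, set 0) → L1-HIT  vc=[2, 6]
10: 0xa (blk 2, set 0) → VC-HIT  vc=[12, 6]
11: 0x32 (blk 12, set 0) → VC-HIT  vc=[2, 6]
12: 0x20 (blk 8, set 0) → MISS  vc=[2, 6, 12]
13: 0x9 (blk 2, set 0) → VC-HIT  vc=[8, 6, 12]

MISSES = 4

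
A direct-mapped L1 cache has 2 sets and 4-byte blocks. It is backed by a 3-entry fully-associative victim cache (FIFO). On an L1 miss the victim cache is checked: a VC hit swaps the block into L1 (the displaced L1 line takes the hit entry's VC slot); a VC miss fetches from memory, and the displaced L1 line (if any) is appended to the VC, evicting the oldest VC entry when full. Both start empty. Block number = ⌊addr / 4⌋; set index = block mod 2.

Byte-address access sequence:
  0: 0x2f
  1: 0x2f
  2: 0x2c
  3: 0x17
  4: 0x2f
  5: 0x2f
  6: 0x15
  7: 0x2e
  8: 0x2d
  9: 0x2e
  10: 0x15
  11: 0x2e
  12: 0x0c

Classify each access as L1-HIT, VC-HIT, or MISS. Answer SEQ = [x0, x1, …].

SEQ = [MISS, L1-HIT, L1-HIT, MISS, VC-HIT, L1-HIT, VC-HIT, VC-HIT, L1-HIT, L1-HIT, VC-HIT, VC-HIT, MISS]

  [0] addr=0x2f blk=11 s=1: MISS | VC []
  [1] addr=0x2f blk=11 s=1: L1-HIT | VC []
  [2] addr=0x2c blk=11 s=1: L1-HIT | VC []
  [3] addr=0x17 blk=5 s=1: MISS | VC [11]
  [4] addr=0x2f blk=11 s=1: VC-HIT | VC [5]
  [5] addr=0x2f blk=11 s=1: L1-HIT | VC [5]
  [6] addr=0x15 blk=5 s=1: VC-HIT | VC [11]
  [7] addr=0x2e blk=11 s=1: VC-HIT | VC [5]
  [8] addr=0x2d blk=11 s=1: L1-HIT | VC [5]
  [9] addr=0x2e blk=11 s=1: L1-HIT | VC [5]
  [10] addr=0x15 blk=5 s=1: VC-HIT | VC [11]
  [11] addr=0x2e blk=11 s=1: VC-HIT | VC [5]
  [12] addr=0xc blk=3 s=1: MISS | VC [5, 11]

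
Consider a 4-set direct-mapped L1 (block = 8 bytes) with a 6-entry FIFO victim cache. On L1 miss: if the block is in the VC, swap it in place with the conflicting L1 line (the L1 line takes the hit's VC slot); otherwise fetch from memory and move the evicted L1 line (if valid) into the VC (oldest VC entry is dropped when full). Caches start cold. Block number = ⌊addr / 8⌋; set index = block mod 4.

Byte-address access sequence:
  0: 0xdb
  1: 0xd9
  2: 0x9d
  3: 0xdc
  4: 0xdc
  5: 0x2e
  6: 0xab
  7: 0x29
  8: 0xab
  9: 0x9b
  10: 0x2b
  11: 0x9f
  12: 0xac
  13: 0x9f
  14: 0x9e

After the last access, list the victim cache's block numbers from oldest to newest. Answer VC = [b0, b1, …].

VC = [27, 5]

#0 0xdb→b27/s3 MISS; vc=[]
#1 0xd9→b27/s3 L1-HIT; vc=[]
#2 0x9d→b19/s3 MISS; vc=[27]
#3 0xdc→b27/s3 VC-HIT; vc=[19]
#4 0xdc→b27/s3 L1-HIT; vc=[19]
#5 0x2e→b5/s1 MISS; vc=[19]
#6 0xab→b21/s1 MISS; vc=[19,5]
#7 0x29→b5/s1 VC-HIT; vc=[19,21]
#8 0xab→b21/s1 VC-HIT; vc=[19,5]
#9 0x9b→b19/s3 VC-HIT; vc=[27,5]
#10 0x2b→b5/s1 VC-HIT; vc=[27,21]
#11 0x9f→b19/s3 L1-HIT; vc=[27,21]
#12 0xac→b21/s1 VC-HIT; vc=[27,5]
#13 0x9f→b19/s3 L1-HIT; vc=[27,5]
#14 0x9e→b19/s3 L1-HIT; vc=[27,5]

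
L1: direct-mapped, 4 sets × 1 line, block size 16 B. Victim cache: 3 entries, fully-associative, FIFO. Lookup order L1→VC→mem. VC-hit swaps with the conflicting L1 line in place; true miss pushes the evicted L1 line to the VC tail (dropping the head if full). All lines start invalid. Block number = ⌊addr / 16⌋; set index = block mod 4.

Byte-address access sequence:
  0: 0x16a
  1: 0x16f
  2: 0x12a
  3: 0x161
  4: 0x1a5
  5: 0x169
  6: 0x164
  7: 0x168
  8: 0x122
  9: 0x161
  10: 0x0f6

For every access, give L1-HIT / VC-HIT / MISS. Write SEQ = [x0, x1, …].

  [0] addr=0x16a blk=22 s=2: MISS | VC []
  [1] addr=0x16f blk=22 s=2: L1-HIT | VC []
  [2] addr=0x12a blk=18 s=2: MISS | VC [22]
  [3] addr=0x161 blk=22 s=2: VC-HIT | VC [18]
  [4] addr=0x1a5 blk=26 s=2: MISS | VC [18, 22]
  [5] addr=0x169 blk=22 s=2: VC-HIT | VC [18, 26]
  [6] addr=0x164 blk=22 s=2: L1-HIT | VC [18, 26]
  [7] addr=0x168 blk=22 s=2: L1-HIT | VC [18, 26]
  [8] addr=0x122 blk=18 s=2: VC-HIT | VC [22, 26]
  [9] addr=0x161 blk=22 s=2: VC-HIT | VC [18, 26]
  [10] addr=0xf6 blk=15 s=3: MISS | VC [18, 26]

SEQ = [MISS, L1-HIT, MISS, VC-HIT, MISS, VC-HIT, L1-HIT, L1-HIT, VC-HIT, VC-HIT, MISS]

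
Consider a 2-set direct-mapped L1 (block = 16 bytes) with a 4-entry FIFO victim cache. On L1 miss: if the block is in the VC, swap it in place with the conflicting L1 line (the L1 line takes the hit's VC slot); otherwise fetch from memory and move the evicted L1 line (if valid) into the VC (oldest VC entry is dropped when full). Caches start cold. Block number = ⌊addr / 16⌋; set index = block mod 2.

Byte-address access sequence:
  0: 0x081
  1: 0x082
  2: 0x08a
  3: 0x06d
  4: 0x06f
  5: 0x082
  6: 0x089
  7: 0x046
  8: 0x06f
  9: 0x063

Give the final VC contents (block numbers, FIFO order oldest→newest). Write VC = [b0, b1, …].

0: 0x81 (blk 8, set 0) → MISS  vc=[]
1: 0x82 (blk 8, set 0) → L1-HIT  vc=[]
2: 0x8a (blk 8, set 0) → L1-HIT  vc=[]
3: 0x6d (blk 6, set 0) → MISS  vc=[8]
4: 0x6f (blk 6, set 0) → L1-HIT  vc=[8]
5: 0x82 (blk 8, set 0) → VC-HIT  vc=[6]
6: 0x89 (blk 8, set 0) → L1-HIT  vc=[6]
7: 0x46 (blk 4, set 0) → MISS  vc=[6, 8]
8: 0x6f (blk 6, set 0) → VC-HIT  vc=[4, 8]
9: 0x63 (blk 6, set 0) → L1-HIT  vc=[4, 8]

VC = [4, 8]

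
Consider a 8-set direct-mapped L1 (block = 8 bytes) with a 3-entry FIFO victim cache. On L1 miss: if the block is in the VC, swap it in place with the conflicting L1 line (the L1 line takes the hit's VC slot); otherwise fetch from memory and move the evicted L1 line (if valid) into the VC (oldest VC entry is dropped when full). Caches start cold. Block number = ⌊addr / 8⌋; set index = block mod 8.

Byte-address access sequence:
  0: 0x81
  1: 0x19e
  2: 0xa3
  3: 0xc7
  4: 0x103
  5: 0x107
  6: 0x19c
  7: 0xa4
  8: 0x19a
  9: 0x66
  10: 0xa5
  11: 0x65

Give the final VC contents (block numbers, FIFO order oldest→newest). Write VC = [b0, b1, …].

#0 0x81→b16/s0 MISS; vc=[]
#1 0x19e→b51/s3 MISS; vc=[]
#2 0xa3→b20/s4 MISS; vc=[]
#3 0xc7→b24/s0 MISS; vc=[16]
#4 0x103→b32/s0 MISS; vc=[16,24]
#5 0x107→b32/s0 L1-HIT; vc=[16,24]
#6 0x19c→b51/s3 L1-HIT; vc=[16,24]
#7 0xa4→b20/s4 L1-HIT; vc=[16,24]
#8 0x19a→b51/s3 L1-HIT; vc=[16,24]
#9 0x66→b12/s4 MISS; vc=[16,24,20]
#10 0xa5→b20/s4 VC-HIT; vc=[16,24,12]
#11 0x65→b12/s4 VC-HIT; vc=[16,24,20]

VC = [16, 24, 20]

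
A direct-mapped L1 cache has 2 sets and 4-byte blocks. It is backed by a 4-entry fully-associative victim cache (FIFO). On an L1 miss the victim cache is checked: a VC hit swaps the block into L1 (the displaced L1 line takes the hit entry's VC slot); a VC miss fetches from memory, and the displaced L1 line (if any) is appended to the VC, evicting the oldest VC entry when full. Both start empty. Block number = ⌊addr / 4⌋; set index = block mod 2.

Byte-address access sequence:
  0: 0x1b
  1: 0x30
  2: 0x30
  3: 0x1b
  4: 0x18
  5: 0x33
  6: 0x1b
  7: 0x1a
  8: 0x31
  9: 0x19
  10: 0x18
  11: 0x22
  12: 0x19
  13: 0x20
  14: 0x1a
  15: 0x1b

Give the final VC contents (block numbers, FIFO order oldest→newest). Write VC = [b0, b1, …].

VC = [12, 8]

  [0] addr=0x1b blk=6 s=0: MISS | VC []
  [1] addr=0x30 blk=12 s=0: MISS | VC [6]
  [2] addr=0x30 blk=12 s=0: L1-HIT | VC [6]
  [3] addr=0x1b blk=6 s=0: VC-HIT | VC [12]
  [4] addr=0x18 blk=6 s=0: L1-HIT | VC [12]
  [5] addr=0x33 blk=12 s=0: VC-HIT | VC [6]
  [6] addr=0x1b blk=6 s=0: VC-HIT | VC [12]
  [7] addr=0x1a blk=6 s=0: L1-HIT | VC [12]
  [8] addr=0x31 blk=12 s=0: VC-HIT | VC [6]
  [9] addr=0x19 blk=6 s=0: VC-HIT | VC [12]
  [10] addr=0x18 blk=6 s=0: L1-HIT | VC [12]
  [11] addr=0x22 blk=8 s=0: MISS | VC [12, 6]
  [12] addr=0x19 blk=6 s=0: VC-HIT | VC [12, 8]
  [13] addr=0x20 blk=8 s=0: VC-HIT | VC [12, 6]
  [14] addr=0x1a blk=6 s=0: VC-HIT | VC [12, 8]
  [15] addr=0x1b blk=6 s=0: L1-HIT | VC [12, 8]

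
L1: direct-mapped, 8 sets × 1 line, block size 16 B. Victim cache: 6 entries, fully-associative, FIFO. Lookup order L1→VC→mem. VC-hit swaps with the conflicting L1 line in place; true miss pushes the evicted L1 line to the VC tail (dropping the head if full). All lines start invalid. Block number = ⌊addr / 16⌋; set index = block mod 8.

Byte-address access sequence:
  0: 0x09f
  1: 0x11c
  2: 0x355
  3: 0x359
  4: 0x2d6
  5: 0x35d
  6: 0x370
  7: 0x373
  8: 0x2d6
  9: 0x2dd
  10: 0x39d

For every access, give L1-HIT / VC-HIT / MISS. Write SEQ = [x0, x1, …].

SEQ = [MISS, MISS, MISS, L1-HIT, MISS, VC-HIT, MISS, L1-HIT, VC-HIT, L1-HIT, MISS]

0: 0x9f (blk 9, set 1) → MISS  vc=[]
1: 0x11c (blk 17, set 1) → MISS  vc=[9]
2: 0x355 (blk 53, set 5) → MISS  vc=[9]
3: 0x359 (blk 53, set 5) → L1-HIT  vc=[9]
4: 0x2d6 (blk 45, set 5) → MISS  vc=[9, 53]
5: 0x35d (blk 53, set 5) → VC-HIT  vc=[9, 45]
6: 0x370 (blk 55, set 7) → MISS  vc=[9, 45]
7: 0x373 (blk 55, set 7) → L1-HIT  vc=[9, 45]
8: 0x2d6 (blk 45, set 5) → VC-HIT  vc=[9, 53]
9: 0x2dd (blk 45, set 5) → L1-HIT  vc=[9, 53]
10: 0x39d (blk 57, set 1) → MISS  vc=[9, 53, 17]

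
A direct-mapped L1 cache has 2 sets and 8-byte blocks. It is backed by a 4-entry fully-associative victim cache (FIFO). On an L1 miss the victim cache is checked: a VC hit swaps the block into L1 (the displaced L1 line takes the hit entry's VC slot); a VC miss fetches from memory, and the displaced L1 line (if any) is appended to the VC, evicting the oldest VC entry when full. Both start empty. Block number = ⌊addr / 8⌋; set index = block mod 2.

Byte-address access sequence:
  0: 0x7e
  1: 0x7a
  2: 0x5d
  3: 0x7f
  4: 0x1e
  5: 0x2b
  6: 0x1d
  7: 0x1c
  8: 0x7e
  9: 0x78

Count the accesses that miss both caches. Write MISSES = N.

MISSES = 4

#0 0x7e→b15/s1 MISS; vc=[]
#1 0x7a→b15/s1 L1-HIT; vc=[]
#2 0x5d→b11/s1 MISS; vc=[15]
#3 0x7f→b15/s1 VC-HIT; vc=[11]
#4 0x1e→b3/s1 MISS; vc=[11,15]
#5 0x2b→b5/s1 MISS; vc=[11,15,3]
#6 0x1d→b3/s1 VC-HIT; vc=[11,15,5]
#7 0x1c→b3/s1 L1-HIT; vc=[11,15,5]
#8 0x7e→b15/s1 VC-HIT; vc=[11,3,5]
#9 0x78→b15/s1 L1-HIT; vc=[11,3,5]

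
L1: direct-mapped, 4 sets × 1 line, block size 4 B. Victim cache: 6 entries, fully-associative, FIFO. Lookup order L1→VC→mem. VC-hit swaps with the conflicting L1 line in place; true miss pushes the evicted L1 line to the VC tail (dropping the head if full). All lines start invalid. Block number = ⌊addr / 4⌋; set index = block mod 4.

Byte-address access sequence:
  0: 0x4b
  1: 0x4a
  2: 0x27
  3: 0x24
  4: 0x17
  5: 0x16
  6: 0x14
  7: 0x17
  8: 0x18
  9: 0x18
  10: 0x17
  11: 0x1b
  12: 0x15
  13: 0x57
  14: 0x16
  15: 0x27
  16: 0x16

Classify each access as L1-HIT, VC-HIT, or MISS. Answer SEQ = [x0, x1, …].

  [0] addr=0x4b blk=18 s=2: MISS | VC []
  [1] addr=0x4a blk=18 s=2: L1-HIT | VC []
  [2] addr=0x27 blk=9 s=1: MISS | VC []
  [3] addr=0x24 blk=9 s=1: L1-HIT | VC []
  [4] addr=0x17 blk=5 s=1: MISS | VC [9]
  [5] addr=0x16 blk=5 s=1: L1-HIT | VC [9]
  [6] addr=0x14 blk=5 s=1: L1-HIT | VC [9]
  [7] addr=0x17 blk=5 s=1: L1-HIT | VC [9]
  [8] addr=0x18 blk=6 s=2: MISS | VC [9, 18]
  [9] addr=0x18 blk=6 s=2: L1-HIT | VC [9, 18]
  [10] addr=0x17 blk=5 s=1: L1-HIT | VC [9, 18]
  [11] addr=0x1b blk=6 s=2: L1-HIT | VC [9, 18]
  [12] addr=0x15 blk=5 s=1: L1-HIT | VC [9, 18]
  [13] addr=0x57 blk=21 s=1: MISS | VC [9, 18, 5]
  [14] addr=0x16 blk=5 s=1: VC-HIT | VC [9, 18, 21]
  [15] addr=0x27 blk=9 s=1: VC-HIT | VC [5, 18, 21]
  [16] addr=0x16 blk=5 s=1: VC-HIT | VC [9, 18, 21]

SEQ = [MISS, L1-HIT, MISS, L1-HIT, MISS, L1-HIT, L1-HIT, L1-HIT, MISS, L1-HIT, L1-HIT, L1-HIT, L1-HIT, MISS, VC-HIT, VC-HIT, VC-HIT]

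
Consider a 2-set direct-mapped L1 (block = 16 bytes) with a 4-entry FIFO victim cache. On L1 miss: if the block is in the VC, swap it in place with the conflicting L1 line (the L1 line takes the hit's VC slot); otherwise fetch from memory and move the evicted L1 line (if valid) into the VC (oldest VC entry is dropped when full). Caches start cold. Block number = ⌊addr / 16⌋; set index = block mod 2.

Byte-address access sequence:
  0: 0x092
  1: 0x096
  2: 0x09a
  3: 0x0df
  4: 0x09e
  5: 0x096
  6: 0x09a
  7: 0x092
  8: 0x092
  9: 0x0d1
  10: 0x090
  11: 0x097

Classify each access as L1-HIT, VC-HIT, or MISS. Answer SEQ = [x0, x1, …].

0: 0x92 (blk 9, set 1) → MISS  vc=[]
1: 0x96 (blk 9, set 1) → L1-HIT  vc=[]
2: 0x9a (blk 9, set 1) → L1-HIT  vc=[]
3: 0xdf (blk 13, set 1) → MISS  vc=[9]
4: 0x9e (blk 9, set 1) → VC-HIT  vc=[13]
5: 0x96 (blk 9, set 1) → L1-HIT  vc=[13]
6: 0x9a (blk 9, set 1) → L1-HIT  vc=[13]
7: 0x92 (blk 9, set 1) → L1-HIT  vc=[13]
8: 0x92 (blk 9, set 1) → L1-HIT  vc=[13]
9: 0xd1 (blk 13, set 1) → VC-HIT  vc=[9]
10: 0x90 (blk 9, set 1) → VC-HIT  vc=[13]
11: 0x97 (blk 9, set 1) → L1-HIT  vc=[13]

SEQ = [MISS, L1-HIT, L1-HIT, MISS, VC-HIT, L1-HIT, L1-HIT, L1-HIT, L1-HIT, VC-HIT, VC-HIT, L1-HIT]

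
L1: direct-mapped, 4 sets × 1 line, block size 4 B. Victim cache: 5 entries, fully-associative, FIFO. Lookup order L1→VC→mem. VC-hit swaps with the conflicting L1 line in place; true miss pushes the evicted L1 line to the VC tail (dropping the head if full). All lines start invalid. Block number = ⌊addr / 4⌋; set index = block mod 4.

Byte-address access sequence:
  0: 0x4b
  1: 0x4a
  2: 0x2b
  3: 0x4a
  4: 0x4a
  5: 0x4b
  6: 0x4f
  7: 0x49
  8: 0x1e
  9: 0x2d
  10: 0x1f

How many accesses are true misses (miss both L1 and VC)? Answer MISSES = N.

0: 0x4b (blk 18, set 2) → MISS  vc=[]
1: 0x4a (blk 18, set 2) → L1-HIT  vc=[]
2: 0x2b (blk 10, set 2) → MISS  vc=[18]
3: 0x4a (blk 18, set 2) → VC-HIT  vc=[10]
4: 0x4a (blk 18, set 2) → L1-HIT  vc=[10]
5: 0x4b (blk 18, set 2) → L1-HIT  vc=[10]
6: 0x4f (blk 19, set 3) → MISS  vc=[10]
7: 0x49 (blk 18, set 2) → L1-HIT  vc=[10]
8: 0x1e (blk 7, set 3) → MISS  vc=[10, 19]
9: 0x2d (blk 11, set 3) → MISS  vc=[10, 19, 7]
10: 0x1f (blk 7, set 3) → VC-HIT  vc=[10, 19, 11]

MISSES = 5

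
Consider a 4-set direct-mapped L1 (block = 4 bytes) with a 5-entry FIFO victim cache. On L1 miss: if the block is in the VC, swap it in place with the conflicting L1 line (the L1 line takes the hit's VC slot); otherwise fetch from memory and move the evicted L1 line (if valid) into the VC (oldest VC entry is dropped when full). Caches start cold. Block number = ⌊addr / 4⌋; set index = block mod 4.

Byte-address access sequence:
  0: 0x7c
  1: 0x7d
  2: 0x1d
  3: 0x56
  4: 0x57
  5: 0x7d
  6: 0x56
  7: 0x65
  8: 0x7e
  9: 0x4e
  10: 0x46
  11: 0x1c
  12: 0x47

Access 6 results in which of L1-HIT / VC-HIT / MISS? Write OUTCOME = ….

  [0] addr=0x7c blk=31 s=3: MISS | VC []
  [1] addr=0x7d blk=31 s=3: L1-HIT | VC []
  [2] addr=0x1d blk=7 s=3: MISS | VC [31]
  [3] addr=0x56 blk=21 s=1: MISS | VC [31]
  [4] addr=0x57 blk=21 s=1: L1-HIT | VC [31]
  [5] addr=0x7d blk=31 s=3: VC-HIT | VC [7]
  [6] addr=0x56 blk=21 s=1: L1-HIT | VC [7]
  [7] addr=0x65 blk=25 s=1: MISS | VC [7, 21]
  [8] addr=0x7e blk=31 s=3: L1-HIT | VC [7, 21]
  [9] addr=0x4e blk=19 s=3: MISS | VC [7, 21, 31]
  [10] addr=0x46 blk=17 s=1: MISS | VC [7, 21, 31, 25]
  [11] addr=0x1c blk=7 s=3: VC-HIT | VC [19, 21, 31, 25]
  [12] addr=0x47 blk=17 s=1: L1-HIT | VC [19, 21, 31, 25]

OUTCOME = L1-HIT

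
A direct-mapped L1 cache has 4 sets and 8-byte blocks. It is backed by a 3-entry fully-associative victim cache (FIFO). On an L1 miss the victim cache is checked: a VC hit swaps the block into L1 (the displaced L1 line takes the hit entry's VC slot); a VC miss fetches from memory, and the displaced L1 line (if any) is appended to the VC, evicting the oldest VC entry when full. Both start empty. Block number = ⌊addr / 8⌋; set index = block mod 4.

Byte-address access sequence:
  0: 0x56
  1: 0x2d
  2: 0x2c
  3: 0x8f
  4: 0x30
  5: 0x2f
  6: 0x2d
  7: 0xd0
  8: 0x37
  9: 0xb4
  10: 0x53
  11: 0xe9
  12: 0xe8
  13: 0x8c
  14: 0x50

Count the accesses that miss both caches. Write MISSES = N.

#0 0x56→b10/s2 MISS; vc=[]
#1 0x2d→b5/s1 MISS; vc=[]
#2 0x2c→b5/s1 L1-HIT; vc=[]
#3 0x8f→b17/s1 MISS; vc=[5]
#4 0x30→b6/s2 MISS; vc=[5,10]
#5 0x2f→b5/s1 VC-HIT; vc=[17,10]
#6 0x2d→b5/s1 L1-HIT; vc=[17,10]
#7 0xd0→b26/s2 MISS; vc=[17,10,6]
#8 0x37→b6/s2 VC-HIT; vc=[17,10,26]
#9 0xb4→b22/s2 MISS; vc=[10,26,6]
#10 0x53→b10/s2 VC-HIT; vc=[22,26,6]
#11 0xe9→b29/s1 MISS; vc=[26,6,5]
#12 0xe8→b29/s1 L1-HIT; vc=[26,6,5]
#13 0x8c→b17/s1 MISS; vc=[6,5,29]
#14 0x50→b10/s2 L1-HIT; vc=[6,5,29]

MISSES = 8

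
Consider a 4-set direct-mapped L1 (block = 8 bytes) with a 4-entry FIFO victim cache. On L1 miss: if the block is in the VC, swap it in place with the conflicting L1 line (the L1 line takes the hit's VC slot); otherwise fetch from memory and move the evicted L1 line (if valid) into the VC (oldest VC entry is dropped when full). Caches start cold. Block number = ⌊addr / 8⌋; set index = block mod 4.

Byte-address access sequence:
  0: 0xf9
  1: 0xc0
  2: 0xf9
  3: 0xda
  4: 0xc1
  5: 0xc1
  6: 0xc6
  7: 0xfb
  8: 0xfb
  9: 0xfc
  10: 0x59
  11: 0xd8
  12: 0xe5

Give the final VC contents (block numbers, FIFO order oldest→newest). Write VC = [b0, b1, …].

VC = [11, 31, 24]

  [0] addr=0xf9 blk=31 s=3: MISS | VC []
  [1] addr=0xc0 blk=24 s=0: MISS | VC []
  [2] addr=0xf9 blk=31 s=3: L1-HIT | VC []
  [3] addr=0xda blk=27 s=3: MISS | VC [31]
  [4] addr=0xc1 blk=24 s=0: L1-HIT | VC [31]
  [5] addr=0xc1 blk=24 s=0: L1-HIT | VC [31]
  [6] addr=0xc6 blk=24 s=0: L1-HIT | VC [31]
  [7] addr=0xfb blk=31 s=3: VC-HIT | VC [27]
  [8] addr=0xfb blk=31 s=3: L1-HIT | VC [27]
  [9] addr=0xfc blk=31 s=3: L1-HIT | VC [27]
  [10] addr=0x59 blk=11 s=3: MISS | VC [27, 31]
  [11] addr=0xd8 blk=27 s=3: VC-HIT | VC [11, 31]
  [12] addr=0xe5 blk=28 s=0: MISS | VC [11, 31, 24]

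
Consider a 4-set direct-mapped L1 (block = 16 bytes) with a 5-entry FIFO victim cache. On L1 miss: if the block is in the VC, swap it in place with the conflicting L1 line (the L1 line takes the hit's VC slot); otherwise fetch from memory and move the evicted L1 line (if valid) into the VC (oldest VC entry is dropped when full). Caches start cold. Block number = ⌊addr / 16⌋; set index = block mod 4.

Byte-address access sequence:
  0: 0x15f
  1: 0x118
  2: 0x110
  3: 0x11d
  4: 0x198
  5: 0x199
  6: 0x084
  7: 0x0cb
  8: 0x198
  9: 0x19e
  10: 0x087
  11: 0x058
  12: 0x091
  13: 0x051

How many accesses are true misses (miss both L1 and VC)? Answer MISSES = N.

  [0] addr=0x15f blk=21 s=1: MISS | VC []
  [1] addr=0x118 blk=17 s=1: MISS | VC [21]
  [2] addr=0x110 blk=17 s=1: L1-HIT | VC [21]
  [3] addr=0x11d blk=17 s=1: L1-HIT | VC [21]
  [4] addr=0x198 blk=25 s=1: MISS | VC [21, 17]
  [5] addr=0x199 blk=25 s=1: L1-HIT | VC [21, 17]
  [6] addr=0x84 blk=8 s=0: MISS | VC [21, 17]
  [7] addr=0xcb blk=12 s=0: MISS | VC [21, 17, 8]
  [8] addr=0x198 blk=25 s=1: L1-HIT | VC [21, 17, 8]
  [9] addr=0x19e blk=25 s=1: L1-HIT | VC [21, 17, 8]
  [10] addr=0x87 blk=8 s=0: VC-HIT | VC [21, 17, 12]
  [11] addr=0x58 blk=5 s=1: MISS | VC [21, 17, 12, 25]
  [12] addr=0x91 blk=9 s=1: MISS | VC [21, 17, 12, 25, 5]
  [13] addr=0x51 blk=5 s=1: VC-HIT | VC [21, 17, 12, 25, 9]

MISSES = 7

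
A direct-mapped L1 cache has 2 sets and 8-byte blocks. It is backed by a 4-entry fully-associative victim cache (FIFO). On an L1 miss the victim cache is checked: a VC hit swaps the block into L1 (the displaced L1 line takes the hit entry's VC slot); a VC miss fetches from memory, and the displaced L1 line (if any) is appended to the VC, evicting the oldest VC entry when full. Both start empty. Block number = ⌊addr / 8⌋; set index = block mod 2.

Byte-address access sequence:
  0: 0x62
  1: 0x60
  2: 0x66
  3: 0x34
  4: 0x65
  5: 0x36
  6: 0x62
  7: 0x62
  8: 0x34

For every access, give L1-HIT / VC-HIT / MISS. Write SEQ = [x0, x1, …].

#0 0x62→b12/s0 MISS; vc=[]
#1 0x60→b12/s0 L1-HIT; vc=[]
#2 0x66→b12/s0 L1-HIT; vc=[]
#3 0x34→b6/s0 MISS; vc=[12]
#4 0x65→b12/s0 VC-HIT; vc=[6]
#5 0x36→b6/s0 VC-HIT; vc=[12]
#6 0x62→b12/s0 VC-HIT; vc=[6]
#7 0x62→b12/s0 L1-HIT; vc=[6]
#8 0x34→b6/s0 VC-HIT; vc=[12]

SEQ = [MISS, L1-HIT, L1-HIT, MISS, VC-HIT, VC-HIT, VC-HIT, L1-HIT, VC-HIT]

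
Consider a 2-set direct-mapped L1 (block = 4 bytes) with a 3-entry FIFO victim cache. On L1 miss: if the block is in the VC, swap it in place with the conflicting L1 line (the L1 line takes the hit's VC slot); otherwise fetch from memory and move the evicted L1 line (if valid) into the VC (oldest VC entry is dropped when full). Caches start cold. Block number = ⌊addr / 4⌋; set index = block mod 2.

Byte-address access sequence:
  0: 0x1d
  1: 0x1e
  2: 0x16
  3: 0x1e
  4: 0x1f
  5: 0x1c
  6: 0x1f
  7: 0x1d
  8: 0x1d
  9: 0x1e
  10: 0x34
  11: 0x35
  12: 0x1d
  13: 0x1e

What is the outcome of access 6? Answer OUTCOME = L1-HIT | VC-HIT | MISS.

OUTCOME = L1-HIT

0: 0x1d (blk 7, set 1) → MISS  vc=[]
1: 0x1e (blk 7, set 1) → L1-HIT  vc=[]
2: 0x16 (blk 5, set 1) → MISS  vc=[7]
3: 0x1e (blk 7, set 1) → VC-HIT  vc=[5]
4: 0x1f (blk 7, set 1) → L1-HIT  vc=[5]
5: 0x1c (blk 7, set 1) → L1-HIT  vc=[5]
6: 0x1f (blk 7, set 1) → L1-HIT  vc=[5]
7: 0x1d (blk 7, set 1) → L1-HIT  vc=[5]
8: 0x1d (blk 7, set 1) → L1-HIT  vc=[5]
9: 0x1e (blk 7, set 1) → L1-HIT  vc=[5]
10: 0x34 (blk 13, set 1) → MISS  vc=[5, 7]
11: 0x35 (blk 13, set 1) → L1-HIT  vc=[5, 7]
12: 0x1d (blk 7, set 1) → VC-HIT  vc=[5, 13]
13: 0x1e (blk 7, set 1) → L1-HIT  vc=[5, 13]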